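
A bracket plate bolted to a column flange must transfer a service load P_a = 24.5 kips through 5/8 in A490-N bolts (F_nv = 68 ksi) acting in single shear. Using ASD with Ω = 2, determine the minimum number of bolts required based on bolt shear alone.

A_b = π·0.625²/4 = 0.3068 in².
Per-bolt allowable strength R_n/Ω = 68 × 0.3068 × 1 / 2 = 10.43 kips.
n ≥ 24.5 / 10.43 = 2.349 → use 3 bolts.

3 bolts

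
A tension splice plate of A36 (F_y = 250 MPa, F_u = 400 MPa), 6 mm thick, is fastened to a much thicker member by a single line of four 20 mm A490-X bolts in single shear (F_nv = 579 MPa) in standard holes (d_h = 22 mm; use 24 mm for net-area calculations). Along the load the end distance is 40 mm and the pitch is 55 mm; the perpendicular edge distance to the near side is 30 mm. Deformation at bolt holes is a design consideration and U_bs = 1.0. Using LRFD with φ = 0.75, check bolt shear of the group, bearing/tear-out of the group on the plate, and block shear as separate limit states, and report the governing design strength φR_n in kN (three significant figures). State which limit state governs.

163 kN (block shear governs)

Bolt shear: A_b = π·20²/4 = 314.2 mm²; R_n = 579 × 314.2 × 4 × 1 / 1000 = 727.6 kN → 0.75 × 727.6 = 546 kN.
Bearing: edge l_c = 29, r_n = 83.52 kN; interior l_c = 33, r_n = 95.04 kN; R_n = 83.52 + 3·95.04 = 368.6 kN → 276 kN.
Block shear: A_gv = 1230, A_nv = 726, A_nt = 108 mm²; R_n = min(0.6F_uA_nv, 0.6F_yA_gv) + U_bs·F_u·A_nt = 217.4 kN → 163 kN.
Block shear governs: 163 kN.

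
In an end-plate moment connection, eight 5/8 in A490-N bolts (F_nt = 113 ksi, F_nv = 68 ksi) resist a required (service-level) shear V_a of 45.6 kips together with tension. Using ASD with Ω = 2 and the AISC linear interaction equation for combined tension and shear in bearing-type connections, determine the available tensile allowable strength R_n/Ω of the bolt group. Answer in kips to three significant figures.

A_b = π·0.625²/4 = 0.3068 in²; f_rv = 45.6 / (8 × 0.3068) = 18.58 ksi.
F'_nt = 1.3 F_nt − (Ω F_nt / F_nv) f_rv = 1.3·113 − (2·113/68)·18.58 = 85.15 ksi, capped at F_nt → F'_nt = 85.15 ksi.
R_n = F'_nt · A_b · n = 85.15 × 0.3068 × 8 = 209 kips.
Allowable strength R_n/Ω = 209 / 2 = 104 kips.

104 kips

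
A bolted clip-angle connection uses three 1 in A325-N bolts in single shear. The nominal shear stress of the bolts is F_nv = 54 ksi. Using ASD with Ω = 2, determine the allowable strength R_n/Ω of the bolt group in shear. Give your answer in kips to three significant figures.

A_b = π × 1² / 4 = 0.7854 in².
R_n = F_nv · A_b · n · n_s = 54 × 0.7854 × 3 × 1 = 127.2 kips.
Allowable strength R_n/Ω = 127.2 / 2 = 63.6 kips.

63.6 kips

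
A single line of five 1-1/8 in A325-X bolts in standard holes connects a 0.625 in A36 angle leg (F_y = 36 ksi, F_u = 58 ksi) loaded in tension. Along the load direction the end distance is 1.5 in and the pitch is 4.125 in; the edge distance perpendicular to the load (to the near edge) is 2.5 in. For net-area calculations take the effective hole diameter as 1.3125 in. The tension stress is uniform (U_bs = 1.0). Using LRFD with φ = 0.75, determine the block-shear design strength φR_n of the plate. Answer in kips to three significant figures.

Shear plane L_v = 1.5 + 4·4.125 = 18 in; A_gv = 18 × 0.625 = 11.25 in².
A_nv = (18 − 4.5·1.3125) × 0.625 = 7.559 in².
A_nt = (2.5 − 0.5·1.3125) × 0.625 = 1.152 in².
0.6 F_u A_nv = 263 kips; 0.6 F_y A_gv = 243 kips → shear yielding governs the shear term.
R_n = 243 + 1.0 × 58 × 1.152 = 309.8 kips.
Design strength φR_n = 0.75 × 309.8 = 232 kips.

232 kips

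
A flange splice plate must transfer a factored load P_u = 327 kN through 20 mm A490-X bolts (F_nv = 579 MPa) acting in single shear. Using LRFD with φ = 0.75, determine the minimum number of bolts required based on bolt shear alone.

A_b = π·20²/4 = 314.2 mm².
Per-bolt design strength φR_n = 0.75 × 579 × 314.2 × 1 / 1000 = 136.4 kN.
n ≥ 327 / 136.4 = 2.397 → use 3 bolts.

3 bolts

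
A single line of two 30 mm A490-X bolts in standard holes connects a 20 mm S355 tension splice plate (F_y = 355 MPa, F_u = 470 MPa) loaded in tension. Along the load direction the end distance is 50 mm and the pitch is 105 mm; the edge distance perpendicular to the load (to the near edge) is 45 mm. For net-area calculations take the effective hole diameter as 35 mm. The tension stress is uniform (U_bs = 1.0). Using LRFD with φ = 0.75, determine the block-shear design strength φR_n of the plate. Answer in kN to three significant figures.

627 kN

Shear plane L_v = 50 + 1·105 = 155 mm; A_gv = 155 × 20 = 3100 mm².
A_nv = (155 − 1.5·35) × 20 = 2050 mm².
A_nt = (45 − 0.5·35) × 20 = 550 mm².
0.6 F_u A_nv = 578.1 kN; 0.6 F_y A_gv = 660.3 kN → shear rupture governs the shear term.
R_n = 578.1 + 1.0 × 470 × 550 / 1000 = 836.6 kN.
Design strength φR_n = 0.75 × 836.6 = 627 kN.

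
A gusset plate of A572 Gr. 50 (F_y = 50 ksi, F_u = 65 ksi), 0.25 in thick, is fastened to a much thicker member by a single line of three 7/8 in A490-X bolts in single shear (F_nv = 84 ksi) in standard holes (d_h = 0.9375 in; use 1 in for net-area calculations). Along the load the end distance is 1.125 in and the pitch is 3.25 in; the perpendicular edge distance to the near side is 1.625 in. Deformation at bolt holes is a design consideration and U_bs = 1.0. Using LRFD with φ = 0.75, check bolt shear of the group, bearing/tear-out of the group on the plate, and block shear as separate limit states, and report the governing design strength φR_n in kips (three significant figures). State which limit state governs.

Bolt shear: A_b = π·0.875²/4 = 0.6013 in²; R_n = 84 × 0.6013 × 3 × 1 = 151.5 kips → 0.75 × 151.5 = 114 kips.
Bearing: edge l_c = 0.6562, r_n = 12.8 kips; interior l_c = 2.312, r_n = 34.12 kips; R_n = 12.8 + 2·34.12 = 81.05 kips → 60.8 kips.
Block shear: A_gv = 1.906, A_nv = 1.281, A_nt = 0.2812 in²; R_n = min(0.6F_uA_nv, 0.6F_yA_gv) + U_bs·F_u·A_nt = 68.25 kips → 51.2 kips.
Block shear governs: 51.2 kips.

51.2 kips (block shear governs)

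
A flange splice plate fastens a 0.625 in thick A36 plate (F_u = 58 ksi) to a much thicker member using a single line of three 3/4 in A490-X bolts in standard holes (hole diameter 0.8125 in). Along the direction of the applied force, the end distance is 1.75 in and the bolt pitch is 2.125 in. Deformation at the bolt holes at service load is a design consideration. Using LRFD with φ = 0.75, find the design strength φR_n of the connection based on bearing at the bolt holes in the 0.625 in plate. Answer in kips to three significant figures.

Per bolt r_n = 1.2 l_c t F_u ≤ 2.4 d t F_u; upper limit = 2.4 × 0.75 × 0.625 × 58 = 65.25 kips.
Edge bolt: l_c = 1.75 − 0.8125/2 = 1.344 in → 1.2 × 1.344 × 0.625 × 58 = 58.45 → r_n = 58.45 kips.
Interior bolts: l_c = 2.125 − 0.8125 = 1.312 in → 1.2 × 1.312 × 0.625 × 58 = 57.09 → r_n = 57.09 kips.
R_n = 1 × 58.45 + 2 × 57.09 = 172.6 kips.
Design strength φR_n = 0.75 × 172.6 = 129 kips.

129 kips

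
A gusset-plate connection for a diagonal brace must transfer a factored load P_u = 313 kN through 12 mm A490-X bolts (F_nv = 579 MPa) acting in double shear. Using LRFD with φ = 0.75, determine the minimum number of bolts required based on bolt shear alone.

4 bolts

A_b = π·12²/4 = 113.1 mm².
Per-bolt design strength φR_n = 0.75 × 579 × 113.1 × 2 / 1000 = 98.23 kN.
n ≥ 313 / 98.23 = 3.187 → use 4 bolts.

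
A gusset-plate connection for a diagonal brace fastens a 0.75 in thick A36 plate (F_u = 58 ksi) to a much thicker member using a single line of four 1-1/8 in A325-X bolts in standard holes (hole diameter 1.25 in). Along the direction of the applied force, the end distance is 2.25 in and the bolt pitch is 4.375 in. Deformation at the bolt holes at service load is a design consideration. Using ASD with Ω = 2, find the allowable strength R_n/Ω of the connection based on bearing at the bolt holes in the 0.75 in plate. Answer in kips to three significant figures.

219 kips

Per bolt r_n = 1.2 l_c t F_u ≤ 2.4 d t F_u; upper limit = 2.4 × 1.125 × 0.75 × 58 = 117.4 kips.
Edge bolt: l_c = 2.25 − 1.25/2 = 1.625 in → 1.2 × 1.625 × 0.75 × 58 = 84.82 → r_n = 84.82 kips.
Interior bolts: l_c = 4.375 − 1.25 = 3.125 in → 1.2 × 3.125 × 0.75 × 58 = 163.1 → r_n = 117.4 kips.
R_n = 1 × 84.82 + 3 × 117.4 = 437.2 kips.
Allowable strength R_n/Ω = 437.2 / 2 = 219 kips.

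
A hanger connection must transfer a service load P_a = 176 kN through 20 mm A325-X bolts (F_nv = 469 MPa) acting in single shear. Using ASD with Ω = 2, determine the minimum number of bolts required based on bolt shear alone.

3 bolts

A_b = π·20²/4 = 314.2 mm².
Per-bolt allowable strength R_n/Ω = 469 × 314.2 × 1 / 1000 / 2 = 73.67 kN.
n ≥ 176 / 73.67 = 2.389 → use 3 bolts.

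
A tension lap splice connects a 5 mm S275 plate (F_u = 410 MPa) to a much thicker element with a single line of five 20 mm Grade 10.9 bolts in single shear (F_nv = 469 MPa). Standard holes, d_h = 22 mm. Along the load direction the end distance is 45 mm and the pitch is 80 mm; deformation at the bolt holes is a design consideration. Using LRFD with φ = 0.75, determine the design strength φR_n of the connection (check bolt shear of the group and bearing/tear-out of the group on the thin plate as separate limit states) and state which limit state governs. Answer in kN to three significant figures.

358 kN (bearing governs)

Bolt shear: A_b = π·20²/4 = 314.2 mm²; R_n = 469 × 314.2 × 5 × 1 / 1000 = 736.7 kN → 0.75 × 736.7 = 553 kN.
Bearing (1.2 l_c t F_u ≤ 2.4 d t F_u): upper limit = 2.4·20·5·410 / 1000 = 98.4 kN.
  Edge l_c = 45 − 22/2 = 34 → r_n = 83.64 kN; interior l_c = 80 − 22 = 58 → r_n = 98.4 kN.
  R_n,bearing = 1·83.64 + 4·98.4 = 477.2 kN → 0.75 × 477.2 = 358 kN.
Bearing governs: 358 kN.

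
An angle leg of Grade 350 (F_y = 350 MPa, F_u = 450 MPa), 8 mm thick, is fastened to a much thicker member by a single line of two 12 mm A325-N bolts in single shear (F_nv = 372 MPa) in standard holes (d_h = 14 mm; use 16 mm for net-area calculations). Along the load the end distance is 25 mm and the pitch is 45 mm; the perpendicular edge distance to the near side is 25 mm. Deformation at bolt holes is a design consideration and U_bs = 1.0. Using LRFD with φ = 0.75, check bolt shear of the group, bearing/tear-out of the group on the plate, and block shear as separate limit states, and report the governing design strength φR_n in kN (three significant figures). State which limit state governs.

Bolt shear: A_b = π·12²/4 = 113.1 mm²; R_n = 372 × 113.1 × 2 × 1 / 1000 = 84.14 kN → 0.75 × 84.14 = 63.1 kN.
Bearing: edge l_c = 18, r_n = 77.76 kN; interior l_c = 31, r_n = 103.7 kN; R_n = 77.76 + 1·103.7 = 181.4 kN → 136 kN.
Block shear: A_gv = 560, A_nv = 368, A_nt = 136 mm²; R_n = min(0.6F_uA_nv, 0.6F_yA_gv) + U_bs·F_u·A_nt = 160.6 kN → 120 kN.
Bolt shear governs: 63.1 kN.

63.1 kN (bolt shear governs)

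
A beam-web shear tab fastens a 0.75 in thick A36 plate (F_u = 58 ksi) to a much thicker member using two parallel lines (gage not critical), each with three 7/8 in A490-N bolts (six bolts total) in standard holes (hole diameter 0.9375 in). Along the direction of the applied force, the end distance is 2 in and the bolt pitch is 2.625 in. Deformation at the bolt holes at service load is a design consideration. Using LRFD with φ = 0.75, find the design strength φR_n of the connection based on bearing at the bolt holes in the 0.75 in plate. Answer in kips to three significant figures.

384 kips

Per bolt r_n = 1.2 l_c t F_u ≤ 2.4 d t F_u; upper limit = 2.4 × 0.875 × 0.75 × 58 = 91.35 kips.
Edge bolt: l_c = 2 − 0.9375/2 = 1.531 in → 1.2 × 1.531 × 0.75 × 58 = 79.93 → r_n = 79.93 kips.
Interior bolts: l_c = 2.625 − 0.9375 = 1.688 in → 1.2 × 1.688 × 0.75 × 58 = 88.09 → r_n = 88.09 kips.
R_n = 2 × 79.93 + 4 × 88.09 = 512.2 kips.
Design strength φR_n = 0.75 × 512.2 = 384 kips.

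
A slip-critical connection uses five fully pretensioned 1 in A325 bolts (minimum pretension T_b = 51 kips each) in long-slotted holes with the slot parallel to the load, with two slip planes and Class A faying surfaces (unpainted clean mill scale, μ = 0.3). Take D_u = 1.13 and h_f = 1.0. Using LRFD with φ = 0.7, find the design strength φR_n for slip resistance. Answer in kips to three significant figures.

121 kips

R_n = μ · D_u · h_f · T_b · n_s · n_b = 0.3 × 1.13 × 1.0 × 51 × 2 × 5 = 172.9 kips.
Design strength φR_n = 0.7 × 172.9 = 121 kips.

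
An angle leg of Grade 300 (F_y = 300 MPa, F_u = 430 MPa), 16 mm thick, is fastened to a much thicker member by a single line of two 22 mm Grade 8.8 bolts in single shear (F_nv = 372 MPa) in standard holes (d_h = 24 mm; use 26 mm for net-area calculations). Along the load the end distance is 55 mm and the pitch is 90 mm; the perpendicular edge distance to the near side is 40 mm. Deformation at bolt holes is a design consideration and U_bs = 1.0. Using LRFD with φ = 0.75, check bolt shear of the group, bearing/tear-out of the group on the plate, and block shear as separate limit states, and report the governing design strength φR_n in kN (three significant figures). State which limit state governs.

212 kN (bolt shear governs)

Bolt shear: A_b = π·22²/4 = 380.1 mm²; R_n = 372 × 380.1 × 2 × 1 / 1000 = 282.8 kN → 0.75 × 282.8 = 212 kN.
Bearing: edge l_c = 43, r_n = 355 kN; interior l_c = 66, r_n = 363.3 kN; R_n = 355 + 1·363.3 = 718.3 kN → 539 kN.
Block shear: A_gv = 2320, A_nv = 1696, A_nt = 432 mm²; R_n = min(0.6F_uA_nv, 0.6F_yA_gv) + U_bs·F_u·A_nt = 603.4 kN → 453 kN.
Bolt shear governs: 212 kN.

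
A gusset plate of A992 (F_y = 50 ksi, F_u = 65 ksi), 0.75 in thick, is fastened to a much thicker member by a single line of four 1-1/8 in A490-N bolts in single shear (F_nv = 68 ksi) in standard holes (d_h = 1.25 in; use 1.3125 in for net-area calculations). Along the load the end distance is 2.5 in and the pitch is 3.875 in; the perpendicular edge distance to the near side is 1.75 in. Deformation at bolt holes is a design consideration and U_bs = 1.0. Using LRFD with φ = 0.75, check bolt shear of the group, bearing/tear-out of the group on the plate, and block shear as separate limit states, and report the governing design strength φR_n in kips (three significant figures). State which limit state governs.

Bolt shear: A_b = π·1.125²/4 = 0.994 in²; R_n = 68 × 0.994 × 4 × 1 = 270.4 kips → 0.75 × 270.4 = 203 kips.
Bearing: edge l_c = 1.875, r_n = 109.7 kips; interior l_c = 2.625, r_n = 131.6 kips; R_n = 109.7 + 3·131.6 = 504.6 kips → 378 kips.
Block shear: A_gv = 10.59, A_nv = 7.148, A_nt = 0.8203 in²; R_n = min(0.6F_uA_nv, 0.6F_yA_gv) + U_bs·F_u·A_nt = 332.1 kips → 249 kips.
Bolt shear governs: 203 kips.

203 kips (bolt shear governs)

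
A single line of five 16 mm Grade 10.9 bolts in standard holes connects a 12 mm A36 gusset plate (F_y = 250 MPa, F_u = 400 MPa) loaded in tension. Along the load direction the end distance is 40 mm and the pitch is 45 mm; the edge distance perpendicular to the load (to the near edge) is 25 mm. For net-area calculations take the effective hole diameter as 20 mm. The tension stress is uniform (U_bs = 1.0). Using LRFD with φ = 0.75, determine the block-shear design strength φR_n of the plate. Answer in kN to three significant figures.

335 kN

Shear plane L_v = 40 + 4·45 = 220 mm; A_gv = 220 × 12 = 2640 mm².
A_nv = (220 − 4.5·20) × 12 = 1560 mm².
A_nt = (25 − 0.5·20) × 12 = 180 mm².
0.6 F_u A_nv = 374.4 kN; 0.6 F_y A_gv = 396 kN → shear rupture governs the shear term.
R_n = 374.4 + 1.0 × 400 × 180 / 1000 = 446.4 kN.
Design strength φR_n = 0.75 × 446.4 = 335 kN.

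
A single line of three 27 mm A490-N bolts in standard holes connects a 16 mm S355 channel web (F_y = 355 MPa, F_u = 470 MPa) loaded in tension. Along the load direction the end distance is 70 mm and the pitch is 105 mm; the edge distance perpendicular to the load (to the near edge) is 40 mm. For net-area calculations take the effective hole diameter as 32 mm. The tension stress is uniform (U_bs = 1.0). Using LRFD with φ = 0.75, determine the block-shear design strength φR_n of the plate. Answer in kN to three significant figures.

812 kN

Shear plane L_v = 70 + 2·105 = 280 mm; A_gv = 280 × 16 = 4480 mm².
A_nv = (280 − 2.5·32) × 16 = 3200 mm².
A_nt = (40 − 0.5·32) × 16 = 384 mm².
0.6 F_u A_nv = 902.4 kN; 0.6 F_y A_gv = 954.2 kN → shear rupture governs the shear term.
R_n = 902.4 + 1.0 × 470 × 384 / 1000 = 1083 kN.
Design strength φR_n = 0.75 × 1083 = 812 kN.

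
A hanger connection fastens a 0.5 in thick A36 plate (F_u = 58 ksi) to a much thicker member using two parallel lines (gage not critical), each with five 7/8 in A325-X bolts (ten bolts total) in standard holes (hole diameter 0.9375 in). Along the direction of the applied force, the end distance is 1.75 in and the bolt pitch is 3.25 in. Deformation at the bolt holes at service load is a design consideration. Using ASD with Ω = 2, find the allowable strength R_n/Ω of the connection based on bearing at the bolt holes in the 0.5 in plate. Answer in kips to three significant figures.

Per bolt r_n = 1.2 l_c t F_u ≤ 2.4 d t F_u; upper limit = 2.4 × 0.875 × 0.5 × 58 = 60.9 kips.
Edge bolt: l_c = 1.75 − 0.9375/2 = 1.281 in → 1.2 × 1.281 × 0.5 × 58 = 44.59 → r_n = 44.59 kips.
Interior bolts: l_c = 3.25 − 0.9375 = 2.312 in → 1.2 × 2.312 × 0.5 × 58 = 80.47 → r_n = 60.9 kips.
R_n = 2 × 44.59 + 8 × 60.9 = 576.4 kips.
Allowable strength R_n/Ω = 576.4 / 2 = 288 kips.

288 kips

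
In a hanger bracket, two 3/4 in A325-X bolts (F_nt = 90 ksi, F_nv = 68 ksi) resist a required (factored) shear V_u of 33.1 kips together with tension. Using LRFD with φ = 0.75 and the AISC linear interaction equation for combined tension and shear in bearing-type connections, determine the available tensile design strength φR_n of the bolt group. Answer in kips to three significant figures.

A_b = π·0.75²/4 = 0.4418 in²; f_rv = 33.1 / (2 × 0.4418) = 37.46 ksi.
F'_nt = 1.3 F_nt − (F_nt / φF_nv) f_rv = 1.3·90 − (90/(0.75·68))·37.46 = 50.89 ksi, capped at F_nt → F'_nt = 50.89 ksi.
R_n = F'_nt · A_b · n = 50.89 × 0.4418 × 2 = 44.97 kips.
Design strength φR_n = 0.75 × 44.97 = 33.7 kips.

33.7 kips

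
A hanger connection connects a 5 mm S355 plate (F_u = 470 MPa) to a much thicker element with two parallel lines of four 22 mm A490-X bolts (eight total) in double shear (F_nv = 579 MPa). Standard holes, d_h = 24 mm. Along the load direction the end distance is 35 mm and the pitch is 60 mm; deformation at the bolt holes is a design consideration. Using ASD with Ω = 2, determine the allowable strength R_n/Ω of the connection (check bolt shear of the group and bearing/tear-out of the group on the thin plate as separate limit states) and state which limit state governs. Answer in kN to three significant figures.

369 kN (bearing governs)

Bolt shear: A_b = π·22²/4 = 380.1 mm²; R_n = 579 × 380.1 × 8 × 2 / 1000 = 3522 kN → 3522 / 2 = 1760 kN.
Bearing (1.2 l_c t F_u ≤ 2.4 d t F_u): upper limit = 2.4·22·5·470 / 1000 = 124.1 kN.
  Edge l_c = 35 − 24/2 = 23 → r_n = 64.86 kN; interior l_c = 60 − 24 = 36 → r_n = 101.5 kN.
  R_n,bearing = 2·64.86 + 6·101.5 = 738.8 kN → 738.8 / 2 = 369 kN.
Bearing governs: 369 kN.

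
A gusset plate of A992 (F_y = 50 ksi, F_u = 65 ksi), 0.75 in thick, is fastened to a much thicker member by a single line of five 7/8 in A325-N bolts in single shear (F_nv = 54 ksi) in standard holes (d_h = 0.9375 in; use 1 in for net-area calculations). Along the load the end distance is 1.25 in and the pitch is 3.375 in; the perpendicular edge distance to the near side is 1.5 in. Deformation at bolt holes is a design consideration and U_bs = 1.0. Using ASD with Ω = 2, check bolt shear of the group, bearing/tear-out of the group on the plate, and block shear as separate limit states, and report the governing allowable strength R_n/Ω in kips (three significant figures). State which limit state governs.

Bolt shear: A_b = π·0.875²/4 = 0.6013 in²; R_n = 54 × 0.6013 × 5 × 1 = 162.4 kips → 162.4 / 2 = 81.2 kips.
Bearing: edge l_c = 0.7812, r_n = 45.7 kips; interior l_c = 2.438, r_n = 102.4 kips; R_n = 45.7 + 4·102.4 = 455.2 kips → 228 kips.
Block shear: A_gv = 11.06, A_nv = 7.688, A_nt = 0.75 in²; R_n = min(0.6F_uA_nv, 0.6F_yA_gv) + U_bs·F_u·A_nt = 348.6 kips → 174 kips.
Bolt shear governs: 81.2 kips.

81.2 kips (bolt shear governs)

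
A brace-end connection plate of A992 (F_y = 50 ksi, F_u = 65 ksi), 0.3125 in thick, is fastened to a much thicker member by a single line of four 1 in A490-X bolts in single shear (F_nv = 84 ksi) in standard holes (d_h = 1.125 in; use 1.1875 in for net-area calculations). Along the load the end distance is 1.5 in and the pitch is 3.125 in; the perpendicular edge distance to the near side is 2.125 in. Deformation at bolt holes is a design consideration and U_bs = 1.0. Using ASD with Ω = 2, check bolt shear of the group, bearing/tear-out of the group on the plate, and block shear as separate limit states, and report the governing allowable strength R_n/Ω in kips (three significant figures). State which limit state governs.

Bolt shear: A_b = π·1²/4 = 0.7854 in²; R_n = 84 × 0.7854 × 4 × 1 = 263.9 kips → 263.9 / 2 = 132 kips.
Bearing: edge l_c = 0.9375, r_n = 22.85 kips; interior l_c = 2, r_n = 48.75 kips; R_n = 22.85 + 3·48.75 = 169.1 kips → 84.6 kips.
Block shear: A_gv = 3.398, A_nv = 2.1, A_nt = 0.4785 in²; R_n = min(0.6F_uA_nv, 0.6F_yA_gv) + U_bs·F_u·A_nt = 113 kips → 56.5 kips.
Block shear governs: 56.5 kips.

56.5 kips (block shear governs)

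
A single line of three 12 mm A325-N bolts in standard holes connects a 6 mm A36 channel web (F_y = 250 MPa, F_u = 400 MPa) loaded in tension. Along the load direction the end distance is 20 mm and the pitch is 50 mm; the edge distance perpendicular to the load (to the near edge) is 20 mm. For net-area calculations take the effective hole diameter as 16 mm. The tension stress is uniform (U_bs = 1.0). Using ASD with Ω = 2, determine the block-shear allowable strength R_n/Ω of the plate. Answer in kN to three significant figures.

Shear plane L_v = 20 + 2·50 = 120 mm; A_gv = 120 × 6 = 720 mm².
A_nv = (120 − 2.5·16) × 6 = 480 mm².
A_nt = (20 − 0.5·16) × 6 = 72 mm².
0.6 F_u A_nv = 115.2 kN; 0.6 F_y A_gv = 108 kN → shear yielding governs the shear term.
R_n = 108 + 1.0 × 400 × 72 / 1000 = 136.8 kN.
Allowable strength R_n/Ω = 136.8 / 2 = 68.4 kN.

68.4 kN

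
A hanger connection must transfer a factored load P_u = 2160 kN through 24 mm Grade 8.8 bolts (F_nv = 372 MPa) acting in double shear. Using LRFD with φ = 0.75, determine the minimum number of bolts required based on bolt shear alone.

9 bolts

A_b = π·24²/4 = 452.4 mm².
Per-bolt design strength φR_n = 0.75 × 372 × 452.4 × 2 / 1000 = 252.4 kN.
n ≥ 2160 / 252.4 = 8.557 → use 9 bolts.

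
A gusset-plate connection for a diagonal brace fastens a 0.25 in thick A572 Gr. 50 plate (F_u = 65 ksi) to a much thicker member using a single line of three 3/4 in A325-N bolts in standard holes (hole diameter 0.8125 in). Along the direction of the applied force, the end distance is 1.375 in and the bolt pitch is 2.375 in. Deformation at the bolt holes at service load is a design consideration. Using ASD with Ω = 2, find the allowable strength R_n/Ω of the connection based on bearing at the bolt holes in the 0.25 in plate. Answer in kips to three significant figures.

Per bolt r_n = 1.2 l_c t F_u ≤ 2.4 d t F_u; upper limit = 2.4 × 0.75 × 0.25 × 65 = 29.25 kips.
Edge bolt: l_c = 1.375 − 0.8125/2 = 0.9688 in → 1.2 × 0.9688 × 0.25 × 65 = 18.89 → r_n = 18.89 kips.
Interior bolts: l_c = 2.375 − 0.8125 = 1.562 in → 1.2 × 1.562 × 0.25 × 65 = 30.47 → r_n = 29.25 kips.
R_n = 1 × 18.89 + 2 × 29.25 = 77.39 kips.
Allowable strength R_n/Ω = 77.39 / 2 = 38.7 kips.

38.7 kips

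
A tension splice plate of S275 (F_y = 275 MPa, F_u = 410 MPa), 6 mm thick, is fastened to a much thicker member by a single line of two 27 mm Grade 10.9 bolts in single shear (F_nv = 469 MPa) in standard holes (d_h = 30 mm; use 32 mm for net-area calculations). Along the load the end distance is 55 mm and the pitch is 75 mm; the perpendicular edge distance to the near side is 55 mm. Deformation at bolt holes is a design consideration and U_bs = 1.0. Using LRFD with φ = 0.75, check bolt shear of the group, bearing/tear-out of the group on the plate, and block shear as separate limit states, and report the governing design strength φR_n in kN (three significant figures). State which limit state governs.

163 kN (block shear governs)

Bolt shear: A_b = π·27²/4 = 572.6 mm²; R_n = 469 × 572.6 × 2 × 1 / 1000 = 537.1 kN → 0.75 × 537.1 = 403 kN.
Bearing: edge l_c = 40, r_n = 118.1 kN; interior l_c = 45, r_n = 132.8 kN; R_n = 118.1 + 1·132.8 = 250.9 kN → 188 kN.
Block shear: A_gv = 780, A_nv = 492, A_nt = 234 mm²; R_n = min(0.6F_uA_nv, 0.6F_yA_gv) + U_bs·F_u·A_nt = 217 kN → 163 kN.
Block shear governs: 163 kN.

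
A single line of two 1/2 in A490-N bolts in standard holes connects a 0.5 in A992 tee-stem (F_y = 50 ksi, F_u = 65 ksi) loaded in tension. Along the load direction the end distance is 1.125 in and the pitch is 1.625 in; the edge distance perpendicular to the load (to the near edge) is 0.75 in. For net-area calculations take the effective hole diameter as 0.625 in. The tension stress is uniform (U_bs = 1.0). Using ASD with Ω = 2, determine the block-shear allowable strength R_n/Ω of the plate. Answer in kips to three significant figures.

Shear plane L_v = 1.125 + 1·1.625 = 2.75 in; A_gv = 2.75 × 0.5 = 1.375 in².
A_nv = (2.75 − 1.5·0.625) × 0.5 = 0.9062 in².
A_nt = (0.75 − 0.5·0.625) × 0.5 = 0.2188 in².
0.6 F_u A_nv = 35.34 kips; 0.6 F_y A_gv = 41.25 kips → shear rupture governs the shear term.
R_n = 35.34 + 1.0 × 65 × 0.2188 = 49.56 kips.
Allowable strength R_n/Ω = 49.56 / 2 = 24.8 kips.

24.8 kips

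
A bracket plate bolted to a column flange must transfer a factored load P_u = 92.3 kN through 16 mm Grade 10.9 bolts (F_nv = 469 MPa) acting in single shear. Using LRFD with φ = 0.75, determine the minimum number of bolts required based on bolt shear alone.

2 bolts

A_b = π·16²/4 = 201.1 mm².
Per-bolt design strength φR_n = 0.75 × 469 × 201.1 × 1 / 1000 = 70.72 kN.
n ≥ 92.3 / 70.72 = 1.305 → use 2 bolts.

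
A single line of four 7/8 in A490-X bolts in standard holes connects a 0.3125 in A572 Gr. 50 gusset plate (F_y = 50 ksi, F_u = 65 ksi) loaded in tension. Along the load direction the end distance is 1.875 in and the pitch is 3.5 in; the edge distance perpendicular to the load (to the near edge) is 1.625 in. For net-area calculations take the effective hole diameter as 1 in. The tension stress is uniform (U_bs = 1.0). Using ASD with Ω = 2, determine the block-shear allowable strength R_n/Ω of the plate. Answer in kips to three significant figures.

Shear plane L_v = 1.875 + 3·3.5 = 12.38 in; A_gv = 12.38 × 0.3125 = 3.867 in².
A_nv = (12.38 − 3.5·1) × 0.3125 = 2.773 in².
A_nt = (1.625 − 0.5·1) × 0.3125 = 0.3516 in².
0.6 F_u A_nv = 108.2 kips; 0.6 F_y A_gv = 116 kips → shear rupture governs the shear term.
R_n = 108.2 + 1.0 × 65 × 0.3516 = 131 kips.
Allowable strength R_n/Ω = 131 / 2 = 65.5 kips.

65.5 kips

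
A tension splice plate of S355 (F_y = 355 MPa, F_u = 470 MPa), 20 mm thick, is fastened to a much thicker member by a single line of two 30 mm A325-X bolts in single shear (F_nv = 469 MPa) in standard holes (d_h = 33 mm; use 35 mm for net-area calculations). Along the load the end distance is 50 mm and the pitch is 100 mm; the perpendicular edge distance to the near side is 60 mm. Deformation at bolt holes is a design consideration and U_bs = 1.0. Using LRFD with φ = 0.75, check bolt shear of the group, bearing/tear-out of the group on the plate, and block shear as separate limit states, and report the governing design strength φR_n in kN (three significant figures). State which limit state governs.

Bolt shear: A_b = π·30²/4 = 706.9 mm²; R_n = 469 × 706.9 × 2 × 1 / 1000 = 663 kN → 0.75 × 663 = 497 kN.
Bearing: edge l_c = 33.5, r_n = 377.9 kN; interior l_c = 67, r_n = 676.8 kN; R_n = 377.9 + 1·676.8 = 1055 kN → 791 kN.
Block shear: A_gv = 3000, A_nv = 1950, A_nt = 850 mm²; R_n = min(0.6F_uA_nv, 0.6F_yA_gv) + U_bs·F_u·A_nt = 949.4 kN → 712 kN.
Bolt shear governs: 497 kN.

497 kN (bolt shear governs)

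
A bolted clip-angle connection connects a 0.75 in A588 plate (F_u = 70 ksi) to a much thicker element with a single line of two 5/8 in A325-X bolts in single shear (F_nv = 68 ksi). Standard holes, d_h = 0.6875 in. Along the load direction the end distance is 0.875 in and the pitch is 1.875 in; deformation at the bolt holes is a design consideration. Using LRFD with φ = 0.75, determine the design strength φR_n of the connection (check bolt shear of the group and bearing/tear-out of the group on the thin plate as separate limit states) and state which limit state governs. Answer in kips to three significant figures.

31.3 kips (bolt shear governs)

Bolt shear: A_b = π·0.625²/4 = 0.3068 in²; R_n = 68 × 0.3068 × 2 × 1 = 41.72 kips → 0.75 × 41.72 = 31.3 kips.
Bearing (1.2 l_c t F_u ≤ 2.4 d t F_u): upper limit = 2.4·0.625·0.75·70 = 78.75 kips.
  Edge l_c = 0.875 − 0.6875/2 = 0.5312 → r_n = 33.47 kips; interior l_c = 1.875 − 0.6875 = 1.188 → r_n = 74.81 kips.
  R_n,bearing = 1·33.47 + 1·74.81 = 108.3 kips → 0.75 × 108.3 = 81.2 kips.
Bolt shear governs: 31.3 kips.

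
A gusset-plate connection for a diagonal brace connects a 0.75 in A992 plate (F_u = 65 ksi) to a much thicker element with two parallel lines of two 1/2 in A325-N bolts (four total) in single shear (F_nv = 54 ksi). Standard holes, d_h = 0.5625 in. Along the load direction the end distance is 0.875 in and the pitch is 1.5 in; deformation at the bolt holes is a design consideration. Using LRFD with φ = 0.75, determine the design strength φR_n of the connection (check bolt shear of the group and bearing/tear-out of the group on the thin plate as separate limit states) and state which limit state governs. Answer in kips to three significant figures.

31.8 kips (bolt shear governs)

Bolt shear: A_b = π·0.5²/4 = 0.1963 in²; R_n = 54 × 0.1963 × 4 × 1 = 42.41 kips → 0.75 × 42.41 = 31.8 kips.
Bearing (1.2 l_c t F_u ≤ 2.4 d t F_u): upper limit = 2.4·0.5·0.75·65 = 58.5 kips.
  Edge l_c = 0.875 − 0.5625/2 = 0.5938 → r_n = 34.73 kips; interior l_c = 1.5 − 0.5625 = 0.9375 → r_n = 54.84 kips.
  R_n,bearing = 2·34.73 + 2·54.84 = 179.2 kips → 0.75 × 179.2 = 134 kips.
Bolt shear governs: 31.8 kips.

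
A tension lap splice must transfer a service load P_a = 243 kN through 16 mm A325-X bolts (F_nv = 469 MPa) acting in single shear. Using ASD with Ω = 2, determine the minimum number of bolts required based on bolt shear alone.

A_b = π·16²/4 = 201.1 mm².
Per-bolt allowable strength R_n/Ω = 469 × 201.1 × 1 / 1000 / 2 = 47.15 kN.
n ≥ 243 / 47.15 = 5.154 → use 6 bolts.

6 bolts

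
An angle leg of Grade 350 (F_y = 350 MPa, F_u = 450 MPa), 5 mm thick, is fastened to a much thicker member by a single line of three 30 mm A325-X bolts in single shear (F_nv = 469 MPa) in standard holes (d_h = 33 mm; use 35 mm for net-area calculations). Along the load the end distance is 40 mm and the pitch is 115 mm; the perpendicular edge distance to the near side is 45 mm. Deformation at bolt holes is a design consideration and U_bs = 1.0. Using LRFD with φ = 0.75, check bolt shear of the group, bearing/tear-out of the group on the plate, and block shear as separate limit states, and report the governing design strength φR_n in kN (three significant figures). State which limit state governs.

231 kN (block shear governs)

Bolt shear: A_b = π·30²/4 = 706.9 mm²; R_n = 469 × 706.9 × 3 × 1 / 1000 = 994.5 kN → 0.75 × 994.5 = 746 kN.
Bearing: edge l_c = 23.5, r_n = 63.45 kN; interior l_c = 82, r_n = 162 kN; R_n = 63.45 + 2·162 = 387.4 kN → 291 kN.
Block shear: A_gv = 1350, A_nv = 912.5, A_nt = 137.5 mm²; R_n = min(0.6F_uA_nv, 0.6F_yA_gv) + U_bs·F_u·A_nt = 308.2 kN → 231 kN.
Block shear governs: 231 kN.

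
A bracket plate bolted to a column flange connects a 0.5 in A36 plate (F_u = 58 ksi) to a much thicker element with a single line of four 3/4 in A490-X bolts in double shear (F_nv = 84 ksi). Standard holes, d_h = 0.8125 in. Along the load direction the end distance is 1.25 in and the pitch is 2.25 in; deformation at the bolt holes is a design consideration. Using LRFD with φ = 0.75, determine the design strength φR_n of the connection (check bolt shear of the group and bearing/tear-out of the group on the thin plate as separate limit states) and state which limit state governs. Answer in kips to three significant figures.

Bolt shear: A_b = π·0.75²/4 = 0.4418 in²; R_n = 84 × 0.4418 × 4 × 2 = 296.9 kips → 0.75 × 296.9 = 223 kips.
Bearing (1.2 l_c t F_u ≤ 2.4 d t F_u): upper limit = 2.4·0.75·0.5·58 = 52.2 kips.
  Edge l_c = 1.25 − 0.8125/2 = 0.8438 → r_n = 29.36 kips; interior l_c = 2.25 − 0.8125 = 1.438 → r_n = 50.02 kips.
  R_n,bearing = 1·29.36 + 3·50.02 = 179.4 kips → 0.75 × 179.4 = 135 kips.
Bearing governs: 135 kips.

135 kips (bearing governs)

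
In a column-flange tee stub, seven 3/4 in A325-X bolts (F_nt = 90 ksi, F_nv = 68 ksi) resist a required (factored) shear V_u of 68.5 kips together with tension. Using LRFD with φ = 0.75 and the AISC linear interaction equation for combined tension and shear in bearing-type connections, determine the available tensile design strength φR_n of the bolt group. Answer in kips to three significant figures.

A_b = π·0.75²/4 = 0.4418 in²; f_rv = 68.5 / (7 × 0.4418) = 22.15 ksi.
F'_nt = 1.3 F_nt − (F_nt / φF_nv) f_rv = 1.3·90 − (90/(0.75·68))·22.15 = 77.91 ksi, capped at F_nt → F'_nt = 77.91 ksi.
R_n = F'_nt · A_b · n = 77.91 × 0.4418 × 7 = 240.9 kips.
Design strength φR_n = 0.75 × 240.9 = 181 kips.

181 kips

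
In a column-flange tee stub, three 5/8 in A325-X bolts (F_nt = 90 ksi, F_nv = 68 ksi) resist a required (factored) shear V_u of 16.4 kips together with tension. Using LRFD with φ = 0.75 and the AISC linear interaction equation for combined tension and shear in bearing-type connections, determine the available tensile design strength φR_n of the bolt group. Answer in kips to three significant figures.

59.1 kips

A_b = π·0.625²/4 = 0.3068 in²; f_rv = 16.4 / (3 × 0.3068) = 17.82 ksi.
F'_nt = 1.3 F_nt − (F_nt / φF_nv) f_rv = 1.3·90 − (90/(0.75·68))·17.82 = 85.56 ksi, capped at F_nt → F'_nt = 85.56 ksi.
R_n = F'_nt · A_b · n = 85.56 × 0.3068 × 3 = 78.74 kips.
Design strength φR_n = 0.75 × 78.74 = 59.1 kips.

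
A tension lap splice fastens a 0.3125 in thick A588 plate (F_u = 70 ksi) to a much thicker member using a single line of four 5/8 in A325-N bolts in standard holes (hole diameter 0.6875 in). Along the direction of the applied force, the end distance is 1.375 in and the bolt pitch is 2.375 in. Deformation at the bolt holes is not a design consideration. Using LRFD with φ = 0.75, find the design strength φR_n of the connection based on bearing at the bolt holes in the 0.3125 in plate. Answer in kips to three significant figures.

Per bolt r_n = 1.5 l_c t F_u ≤ 3.0 d t F_u; upper limit = 3.0 × 0.625 × 0.3125 × 70 = 41.02 kips.
Edge bolt: l_c = 1.375 − 0.6875/2 = 1.031 in → 1.5 × 1.031 × 0.3125 × 70 = 33.84 → r_n = 33.84 kips.
Interior bolts: l_c = 2.375 − 0.6875 = 1.688 in → 1.5 × 1.688 × 0.3125 × 70 = 55.37 → r_n = 41.02 kips.
R_n = 1 × 33.84 + 3 × 41.02 = 156.9 kips.
Design strength φR_n = 0.75 × 156.9 = 118 kips.

118 kips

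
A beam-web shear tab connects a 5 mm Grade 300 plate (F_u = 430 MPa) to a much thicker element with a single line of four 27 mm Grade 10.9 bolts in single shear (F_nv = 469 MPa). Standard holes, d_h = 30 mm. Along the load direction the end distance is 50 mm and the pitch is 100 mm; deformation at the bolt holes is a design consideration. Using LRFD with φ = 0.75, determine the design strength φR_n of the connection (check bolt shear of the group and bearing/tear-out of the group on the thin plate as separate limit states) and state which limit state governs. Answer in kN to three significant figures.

Bolt shear: A_b = π·27²/4 = 572.6 mm²; R_n = 469 × 572.6 × 4 × 1 / 1000 = 1074 kN → 0.75 × 1074 = 806 kN.
Bearing (1.2 l_c t F_u ≤ 2.4 d t F_u): upper limit = 2.4·27·5·430 / 1000 = 139.3 kN.
  Edge l_c = 50 − 30/2 = 35 → r_n = 90.3 kN; interior l_c = 100 − 30 = 70 → r_n = 139.3 kN.
  R_n,bearing = 1·90.3 + 3·139.3 = 508.3 kN → 0.75 × 508.3 = 381 kN.
Bearing governs: 381 kN.

381 kN (bearing governs)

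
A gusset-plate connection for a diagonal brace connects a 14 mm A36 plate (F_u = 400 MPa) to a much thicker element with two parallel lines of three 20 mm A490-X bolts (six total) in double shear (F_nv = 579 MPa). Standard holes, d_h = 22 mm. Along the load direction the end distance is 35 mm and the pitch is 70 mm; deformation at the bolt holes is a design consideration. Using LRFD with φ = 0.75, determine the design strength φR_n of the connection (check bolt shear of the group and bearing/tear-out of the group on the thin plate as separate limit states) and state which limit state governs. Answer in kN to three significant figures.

Bolt shear: A_b = π·20²/4 = 314.2 mm²; R_n = 579 × 314.2 × 6 × 2 / 1000 = 2183 kN → 0.75 × 2183 = 1640 kN.
Bearing (1.2 l_c t F_u ≤ 2.4 d t F_u): upper limit = 2.4·20·14·400 / 1000 = 268.8 kN.
  Edge l_c = 35 − 22/2 = 24 → r_n = 161.3 kN; interior l_c = 70 − 22 = 48 → r_n = 268.8 kN.
  R_n,bearing = 2·161.3 + 4·268.8 = 1398 kN → 0.75 × 1398 = 1050 kN.
Bearing governs: 1050 kN.

1050 kN (bearing governs)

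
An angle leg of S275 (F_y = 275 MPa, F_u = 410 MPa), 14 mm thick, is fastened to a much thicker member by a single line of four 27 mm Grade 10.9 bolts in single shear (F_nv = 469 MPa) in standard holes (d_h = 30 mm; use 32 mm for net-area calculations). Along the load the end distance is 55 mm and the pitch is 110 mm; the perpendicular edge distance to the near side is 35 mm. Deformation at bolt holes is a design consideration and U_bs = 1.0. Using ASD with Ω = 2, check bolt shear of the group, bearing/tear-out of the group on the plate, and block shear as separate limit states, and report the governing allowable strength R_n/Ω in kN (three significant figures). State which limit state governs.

499 kN (block shear governs)

Bolt shear: A_b = π·27²/4 = 572.6 mm²; R_n = 469 × 572.6 × 4 × 1 / 1000 = 1074 kN → 1074 / 2 = 537 kN.
Bearing: edge l_c = 40, r_n = 275.5 kN; interior l_c = 80, r_n = 372 kN; R_n = 275.5 + 3·372 = 1391 kN → 696 kN.
Block shear: A_gv = 5390, A_nv = 3822, A_nt = 266 mm²; R_n = min(0.6F_uA_nv, 0.6F_yA_gv) + U_bs·F_u·A_nt = 998.4 kN → 499 kN.
Block shear governs: 499 kN.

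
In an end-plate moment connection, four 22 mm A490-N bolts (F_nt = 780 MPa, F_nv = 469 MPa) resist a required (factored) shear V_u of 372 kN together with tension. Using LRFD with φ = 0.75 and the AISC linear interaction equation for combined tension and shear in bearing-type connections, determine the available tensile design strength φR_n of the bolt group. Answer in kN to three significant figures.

A_b = π·22²/4 = 380.1 mm²; f_rv = 372 × 1000 / (4 × 380.1) = 244.7 MPa.
F'_nt = 1.3 F_nt − (F_nt / φF_nv) f_rv = 1.3·780 − (780/(0.75·469))·244.7 = 471.5 MPa, capped at F_nt → F'_nt = 471.5 MPa.
R_n = F'_nt · A_b · n = 471.5 × 380.1 × 4 / 1000 = 716.9 kN.
Design strength φR_n = 0.75 × 716.9 = 538 kN.

538 kN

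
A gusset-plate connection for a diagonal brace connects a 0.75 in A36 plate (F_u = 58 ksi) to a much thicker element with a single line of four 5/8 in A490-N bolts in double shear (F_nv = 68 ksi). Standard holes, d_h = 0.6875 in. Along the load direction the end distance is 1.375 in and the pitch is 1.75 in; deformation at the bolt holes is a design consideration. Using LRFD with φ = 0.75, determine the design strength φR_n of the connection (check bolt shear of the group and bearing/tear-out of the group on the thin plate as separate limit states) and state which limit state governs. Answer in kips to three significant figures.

125 kips (bolt shear governs)

Bolt shear: A_b = π·0.625²/4 = 0.3068 in²; R_n = 68 × 0.3068 × 4 × 2 = 166.9 kips → 0.75 × 166.9 = 125 kips.
Bearing (1.2 l_c t F_u ≤ 2.4 d t F_u): upper limit = 2.4·0.625·0.75·58 = 65.25 kips.
  Edge l_c = 1.375 − 0.6875/2 = 1.031 → r_n = 53.83 kips; interior l_c = 1.75 − 0.6875 = 1.062 → r_n = 55.46 kips.
  R_n,bearing = 1·53.83 + 3·55.46 = 220.2 kips → 0.75 × 220.2 = 165 kips.
Bolt shear governs: 125 kips.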